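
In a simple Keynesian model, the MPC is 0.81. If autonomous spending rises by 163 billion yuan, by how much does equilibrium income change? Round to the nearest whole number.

ΔY ≈ 858

The multiplier is 1/(1 − MPC) = 1/0.19.
ΔY = 163/0.19 = 857.89 ≈ 858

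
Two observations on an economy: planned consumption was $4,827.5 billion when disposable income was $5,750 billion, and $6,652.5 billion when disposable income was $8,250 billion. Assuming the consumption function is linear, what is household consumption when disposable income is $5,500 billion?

C = 4645

MPC = (6652.5 − 4827.5)/(8250 − 5750) = 1825/2500 = 0.73
a = 4827.5 − 0.73(5750) = 4827.5 − 4197.5 = 630
C = 630 + 0.73(5500) = 630 + 4015 = 4645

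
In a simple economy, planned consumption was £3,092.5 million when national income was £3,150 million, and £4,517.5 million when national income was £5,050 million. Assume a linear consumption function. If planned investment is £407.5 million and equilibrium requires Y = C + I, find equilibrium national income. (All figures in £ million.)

Y = 4550

MPC = (4517.5 − 3092.5)/(5050 − 3150) = 1425/1900 = 0.75
a = 3092.5 − 0.75(3150) = 730
Equilibrium: Y = 730 + 0.75Y + 407.5
0.25Y = 1137.5, so Y = 1137.5/0.25 = 4550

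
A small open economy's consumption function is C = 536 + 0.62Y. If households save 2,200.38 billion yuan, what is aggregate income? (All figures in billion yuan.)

S = Y − C = -536 + 0.38Y
-536 + 0.38Y = 2200.38, so 0.38Y = 2736.38 and Y = 7201

Y = 7201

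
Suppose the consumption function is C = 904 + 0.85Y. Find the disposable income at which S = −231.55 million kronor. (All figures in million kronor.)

Y = 4483

S = Y − C = -904 + 0.15Y
-904 + 0.15Y = -231.55, so 0.15Y = 672.45 and Y = 4483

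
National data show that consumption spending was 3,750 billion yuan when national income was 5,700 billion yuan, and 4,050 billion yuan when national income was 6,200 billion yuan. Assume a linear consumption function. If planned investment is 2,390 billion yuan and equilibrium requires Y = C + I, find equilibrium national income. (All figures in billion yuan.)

Y = 6800

MPC = (4050 − 3750)/(6200 − 5700) = 300/500 = 0.6
a = 3750 − 0.6(5700) = 330
Equilibrium: Y = 330 + 0.6Y + 2390
0.4Y = 2720, so Y = 2720/0.4 = 6800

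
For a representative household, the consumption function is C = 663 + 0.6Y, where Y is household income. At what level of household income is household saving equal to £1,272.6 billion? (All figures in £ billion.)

Y = 4839

S = Y − C = -663 + 0.4Y
-663 + 0.4Y = 1272.6, so 0.4Y = 1935.6 and Y = 4839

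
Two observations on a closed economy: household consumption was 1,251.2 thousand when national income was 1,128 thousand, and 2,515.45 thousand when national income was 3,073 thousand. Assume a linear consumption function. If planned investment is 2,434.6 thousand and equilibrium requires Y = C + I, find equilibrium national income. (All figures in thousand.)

Y = 8436

MPC = (2515.45 − 1251.2)/(3073 − 1128) = 1264.25/1945 = 0.65
a = 1251.2 − 0.65(1128) = 518
Equilibrium: Y = 518 + 0.65Y + 2434.6
0.35Y = 2952.6, so Y = 2952.6/0.35 = 8436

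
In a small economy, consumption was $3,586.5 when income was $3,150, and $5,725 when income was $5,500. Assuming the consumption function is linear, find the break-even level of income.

Y = 8000

MPC = (5725 − 3586.5)/(5500 − 3150) = 2138.5/2350 = 0.91
a = 3586.5 − 0.91(3150) = 3586.5 − 2866.5 = 720
Break-even: Y = a/(1−MPC) = 720/0.09 = 8000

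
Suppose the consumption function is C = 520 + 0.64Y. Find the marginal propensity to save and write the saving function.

MPS = 0.36; S = -520 + 0.36Y

MPS = 1 − MPC = 1 − 0.64 = 0.36
S = Y − C = -520 + 0.36Y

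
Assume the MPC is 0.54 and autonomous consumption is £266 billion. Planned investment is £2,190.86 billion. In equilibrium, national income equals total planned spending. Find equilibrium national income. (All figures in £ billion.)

Y = C + I = 266 + 0.54Y + 2190.86
Y − 0.54Y = 2456.86
0.46Y = 2456.86, so Y = 2456.86/0.46 = 5341

Y = 5341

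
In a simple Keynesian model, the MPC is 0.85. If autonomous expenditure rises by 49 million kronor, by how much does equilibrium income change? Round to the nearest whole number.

The multiplier is 1/(1 − MPC) = 1/0.15.
ΔY = 49/0.15 = 326.67 ≈ 327

ΔY ≈ 327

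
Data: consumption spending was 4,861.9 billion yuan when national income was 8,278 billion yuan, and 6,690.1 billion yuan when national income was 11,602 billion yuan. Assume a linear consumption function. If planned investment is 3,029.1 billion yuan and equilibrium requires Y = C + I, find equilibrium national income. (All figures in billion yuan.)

MPC = (6690.1 − 4861.9)/(11602 − 8278) = 1828.2/3324 = 0.55
a = 4861.9 − 0.55(8278) = 309
Equilibrium: Y = 309 + 0.55Y + 3029.1
0.45Y = 3338.1, so Y = 3338.1/0.45 = 7418

Y = 7418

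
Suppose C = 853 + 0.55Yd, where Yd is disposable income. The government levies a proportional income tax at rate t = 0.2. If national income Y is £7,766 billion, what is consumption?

Yd = (1 − 0.2)(7766) = 0.8(7766) = 6212.8
C = 853 + 0.55(6212.8) = 853 + 3417.04 = 4270.04

C = 4270.04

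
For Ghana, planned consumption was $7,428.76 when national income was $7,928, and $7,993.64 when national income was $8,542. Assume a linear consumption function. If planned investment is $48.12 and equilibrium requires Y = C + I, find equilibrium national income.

MPC = (7993.64 − 7428.76)/(8542 − 7928) = 564.88/614 = 0.92
a = 7428.76 − 0.92(7928) = 135
Equilibrium: Y = 135 + 0.92Y + 48.12
0.08Y = 183.12, so Y = 183.12/0.08 = 2289

Y = 2289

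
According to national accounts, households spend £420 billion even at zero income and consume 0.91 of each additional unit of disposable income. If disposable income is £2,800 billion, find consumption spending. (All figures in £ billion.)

C = 2968

C = 420 + 0.91(2800) = 420 + 2548 = 2968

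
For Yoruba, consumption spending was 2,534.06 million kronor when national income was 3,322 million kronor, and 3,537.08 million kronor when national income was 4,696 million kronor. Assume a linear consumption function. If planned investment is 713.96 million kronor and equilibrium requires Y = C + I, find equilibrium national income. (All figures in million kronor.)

MPC = (3537.08 − 2534.06)/(4696 − 3322) = 1003.02/1374 = 0.73
a = 2534.06 − 0.73(3322) = 109
Equilibrium: Y = 109 + 0.73Y + 713.96
0.27Y = 822.96, so Y = 822.96/0.27 = 3048

Y = 3048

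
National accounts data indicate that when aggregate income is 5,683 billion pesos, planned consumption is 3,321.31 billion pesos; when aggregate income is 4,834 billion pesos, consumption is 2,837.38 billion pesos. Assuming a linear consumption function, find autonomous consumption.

MPC = ΔC/ΔY = (3321.31 − 2837.38)/(5683 − 4834) = 483.93/849 = 0.57
a = C − MPC·Y = 2837.38 − 0.57(4834) = 2837.38 − 2755.38 = 82

a = 82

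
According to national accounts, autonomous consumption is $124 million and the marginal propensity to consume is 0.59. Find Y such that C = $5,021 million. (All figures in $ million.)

124 + 0.59Y = 5021
0.59Y = 4897, so Y = 4897/0.59 = 8300

Y = 8300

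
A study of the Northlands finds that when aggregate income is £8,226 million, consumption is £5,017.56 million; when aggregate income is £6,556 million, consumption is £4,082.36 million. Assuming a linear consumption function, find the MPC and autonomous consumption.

MPC = 0.56; a = 411

MPC = ΔC/ΔY = (5017.56 − 4082.36)/(8226 − 6556) = 935.2/1670 = 0.56
a = C − MPC·Y = 4082.36 − 0.56(6556) = 4082.36 − 3671.36 = 411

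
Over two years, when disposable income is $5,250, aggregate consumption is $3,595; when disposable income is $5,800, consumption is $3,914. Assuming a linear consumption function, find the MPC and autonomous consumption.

MPC = 0.58; a = 550

MPC = ΔC/ΔY = (3914 − 3595)/(5800 − 5250) = 319/550 = 0.58
a = C − MPC·Y = 3595 − 0.58(5250) = 3595 − 3045 = 550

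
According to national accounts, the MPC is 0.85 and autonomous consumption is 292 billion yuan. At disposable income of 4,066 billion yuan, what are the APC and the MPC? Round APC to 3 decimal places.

MPC = 0.85 (the slope of the consumption function)
C = 292 + 0.85(4066) = 3748.1, so APC = 3748.1/4066 = 0.922

APC = 0.922; MPC = 0.85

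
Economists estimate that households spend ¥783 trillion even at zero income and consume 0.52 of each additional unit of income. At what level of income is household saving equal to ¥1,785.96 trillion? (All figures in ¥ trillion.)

Y = 5352

S = Y − C = -783 + 0.48Y
-783 + 0.48Y = 1785.96, so 0.48Y = 2568.96 and Y = 5352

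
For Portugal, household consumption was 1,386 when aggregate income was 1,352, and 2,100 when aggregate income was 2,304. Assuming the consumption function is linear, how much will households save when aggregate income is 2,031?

S = 135.75

MPC = (2100 − 1386)/(2304 − 1352) = 714/952 = 0.75
a = 1386 − 0.75(1352) = 1386 − 1014 = 372
C = 372 + 0.75(2031) = 1895.25
S = 2031 − 1895.25 = 135.75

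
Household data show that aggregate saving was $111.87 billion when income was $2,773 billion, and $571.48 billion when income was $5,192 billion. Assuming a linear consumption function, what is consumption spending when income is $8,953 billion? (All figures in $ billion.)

MPS = ΔS/ΔY = (571.48 − 111.87)/(5192 − 2773) = 459.61/2419 = 0.19
MPC = 1 − MPS = 0.81
Autonomous saving = 111.87 − 0.19(2773) = -415, so a = 415
C = 415 + 0.81(8953) = 415 + 7251.93 = 7666.93

C = 7666.93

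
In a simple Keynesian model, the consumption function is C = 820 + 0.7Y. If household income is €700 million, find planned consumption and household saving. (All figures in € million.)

C = 1310; S = -610

C = 820 + 0.7(700) = 820 + 490 = 1310
S = Y − C = 700 − 1310 = -610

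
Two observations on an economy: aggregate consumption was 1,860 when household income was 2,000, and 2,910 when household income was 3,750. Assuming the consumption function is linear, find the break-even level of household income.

Y = 1650

MPC = (2910 − 1860)/(3750 − 2000) = 1050/1750 = 0.6
a = 1860 − 0.6(2000) = 1860 − 1200 = 660
Break-even: Y = a/(1−MPC) = 660/0.4 = 1650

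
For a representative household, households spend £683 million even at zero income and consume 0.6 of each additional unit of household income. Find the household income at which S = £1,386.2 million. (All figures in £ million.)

S = Y − C = -683 + 0.4Y
-683 + 0.4Y = 1386.2, so 0.4Y = 2069.2 and Y = 5173

Y = 5173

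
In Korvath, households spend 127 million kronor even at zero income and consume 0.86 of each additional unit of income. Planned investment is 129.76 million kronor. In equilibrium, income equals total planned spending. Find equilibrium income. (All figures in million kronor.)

Y = 1834

Y = C + I = 127 + 0.86Y + 129.76
Y − 0.86Y = 256.76
0.14Y = 256.76, so Y = 256.76/0.14 = 1834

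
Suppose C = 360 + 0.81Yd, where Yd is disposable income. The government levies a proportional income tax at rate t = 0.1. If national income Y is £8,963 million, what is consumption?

Yd = (1 − 0.1)(8963) = 0.9(8963) = 8066.7
C = 360 + 0.81(8066.7) = 360 + 6534.027 = 6894.027

C = 6894.027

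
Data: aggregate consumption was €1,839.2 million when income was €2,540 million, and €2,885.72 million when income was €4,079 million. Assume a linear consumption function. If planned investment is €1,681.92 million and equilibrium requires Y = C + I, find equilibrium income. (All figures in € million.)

Y = 5606

MPC = (2885.72 − 1839.2)/(4079 − 2540) = 1046.52/1539 = 0.68
a = 1839.2 − 0.68(2540) = 112
Equilibrium: Y = 112 + 0.68Y + 1681.92
0.32Y = 1793.92, so Y = 1793.92/0.32 = 5606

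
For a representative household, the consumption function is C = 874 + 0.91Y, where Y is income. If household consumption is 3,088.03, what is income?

874 + 0.91Y = 3088.03
0.91Y = 2214.03, so Y = 2214.03/0.91 = 2433

Y = 2433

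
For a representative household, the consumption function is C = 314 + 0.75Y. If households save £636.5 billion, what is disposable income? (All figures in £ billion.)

S = Y − C = -314 + 0.25Y
-314 + 0.25Y = 636.5, so 0.25Y = 950.5 and Y = 3802

Y = 3802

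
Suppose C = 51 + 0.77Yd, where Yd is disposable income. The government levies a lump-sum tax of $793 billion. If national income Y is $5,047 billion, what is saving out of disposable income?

S = 927.42

Yd = Y − T = 5047 − 793 = 4254
C = 51 + 0.77(4254) = 51 + 3275.58 = 3326.58
S = Yd − C = 4254 − 3326.58 = 927.42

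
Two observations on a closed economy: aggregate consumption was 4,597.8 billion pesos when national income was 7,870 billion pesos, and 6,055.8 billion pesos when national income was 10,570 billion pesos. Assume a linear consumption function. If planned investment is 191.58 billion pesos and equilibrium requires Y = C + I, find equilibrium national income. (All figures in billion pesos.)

Y = 1173

MPC = (6055.8 − 4597.8)/(10570 − 7870) = 1458/2700 = 0.54
a = 4597.8 − 0.54(7870) = 348
Equilibrium: Y = 348 + 0.54Y + 191.58
0.46Y = 539.58, so Y = 539.58/0.46 = 1173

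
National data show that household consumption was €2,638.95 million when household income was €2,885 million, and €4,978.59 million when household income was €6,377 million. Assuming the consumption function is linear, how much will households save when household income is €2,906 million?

MPC = (4978.59 − 2638.95)/(6377 − 2885) = 2339.64/3492 = 0.67
a = 2638.95 − 0.67(2885) = 2638.95 − 1932.95 = 706
C = 706 + 0.67(2906) = 2653.02
S = 2906 − 2653.02 = 252.98

S = 252.98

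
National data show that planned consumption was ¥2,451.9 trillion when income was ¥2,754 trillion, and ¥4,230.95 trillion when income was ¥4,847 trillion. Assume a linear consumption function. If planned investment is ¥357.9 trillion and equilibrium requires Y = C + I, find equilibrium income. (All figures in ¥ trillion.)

MPC = (4230.95 − 2451.9)/(4847 − 2754) = 1779.05/2093 = 0.85
a = 2451.9 − 0.85(2754) = 111
Equilibrium: Y = 111 + 0.85Y + 357.9
0.15Y = 468.9, so Y = 468.9/0.15 = 3126

Y = 3126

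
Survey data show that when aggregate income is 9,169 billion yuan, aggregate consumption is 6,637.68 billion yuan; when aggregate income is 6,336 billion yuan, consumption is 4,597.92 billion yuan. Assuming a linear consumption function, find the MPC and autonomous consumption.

MPC = 0.72; a = 36

MPC = ΔC/ΔY = (6637.68 − 4597.92)/(9169 − 6336) = 2039.76/2833 = 0.72
a = C − MPC·Y = 4597.92 − 0.72(6336) = 4597.92 − 4561.92 = 36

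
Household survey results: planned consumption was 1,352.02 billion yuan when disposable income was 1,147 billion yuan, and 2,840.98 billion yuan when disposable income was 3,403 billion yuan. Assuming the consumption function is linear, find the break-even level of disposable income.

Y = 1750

MPC = (2840.98 − 1352.02)/(3403 − 1147) = 1488.96/2256 = 0.66
a = 1352.02 − 0.66(1147) = 1352.02 − 757.02 = 595
Break-even: Y = a/(1−MPC) = 595/0.34 = 1750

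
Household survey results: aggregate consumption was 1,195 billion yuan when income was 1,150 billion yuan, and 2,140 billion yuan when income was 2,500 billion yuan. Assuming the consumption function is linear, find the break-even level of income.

Y = 1300

MPC = (2140 − 1195)/(2500 − 1150) = 945/1350 = 0.7
a = 1195 − 0.7(1150) = 1195 − 805 = 390
Break-even: Y = a/(1−MPC) = 390/0.3 = 1300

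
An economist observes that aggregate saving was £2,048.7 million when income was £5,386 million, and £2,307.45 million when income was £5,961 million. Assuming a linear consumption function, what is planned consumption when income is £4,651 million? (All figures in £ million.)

MPS = ΔS/ΔY = (2307.45 − 2048.7)/(5961 − 5386) = 258.75/575 = 0.45
MPC = 1 − MPS = 0.55
Autonomous saving = 2048.7 − 0.45(5386) = -375, so a = 375
C = 375 + 0.55(4651) = 375 + 2558.05 = 2933.05

C = 2933.05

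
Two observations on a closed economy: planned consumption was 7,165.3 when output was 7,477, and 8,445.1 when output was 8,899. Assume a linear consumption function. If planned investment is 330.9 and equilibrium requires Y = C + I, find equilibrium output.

Y = 7669

MPC = (8445.1 − 7165.3)/(8899 − 7477) = 1279.8/1422 = 0.9
a = 7165.3 − 0.9(7477) = 436
Equilibrium: Y = 436 + 0.9Y + 330.9
0.1Y = 766.9, so Y = 766.9/0.1 = 7669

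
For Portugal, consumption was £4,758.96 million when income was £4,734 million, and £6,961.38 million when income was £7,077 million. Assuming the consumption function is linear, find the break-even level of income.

Y = 5150

MPC = (6961.38 − 4758.96)/(7077 − 4734) = 2202.42/2343 = 0.94
a = 4758.96 − 0.94(4734) = 4758.96 − 4449.96 = 309
Break-even: Y = a/(1−MPC) = 309/0.06 = 5150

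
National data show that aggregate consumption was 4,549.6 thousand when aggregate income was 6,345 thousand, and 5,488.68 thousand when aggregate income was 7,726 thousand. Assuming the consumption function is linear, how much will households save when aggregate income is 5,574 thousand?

S = 1548.68

MPC = (5488.68 − 4549.6)/(7726 − 6345) = 939.08/1381 = 0.68
a = 4549.6 − 0.68(6345) = 4549.6 − 4314.6 = 235
C = 235 + 0.68(5574) = 4025.32
S = 5574 − 4025.32 = 1548.68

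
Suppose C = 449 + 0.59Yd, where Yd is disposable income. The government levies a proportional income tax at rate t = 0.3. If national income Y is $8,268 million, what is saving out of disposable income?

S = 1923.916

Yd = (1 − 0.3)(8268) = 0.7(8268) = 5787.6
C = 449 + 0.59(5787.6) = 449 + 3414.684 = 3863.684
S = Yd − C = 5787.6 − 3863.684 = 1923.916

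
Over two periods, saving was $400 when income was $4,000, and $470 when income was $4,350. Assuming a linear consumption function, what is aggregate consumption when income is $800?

MPS = ΔS/ΔY = (470 − 400)/(4350 − 4000) = 70/350 = 0.2
MPC = 1 − MPS = 0.8
Autonomous saving = 400 − 0.2(4000) = -400, so a = 400
C = 400 + 0.8(800) = 400 + 640 = 1040

C = 1040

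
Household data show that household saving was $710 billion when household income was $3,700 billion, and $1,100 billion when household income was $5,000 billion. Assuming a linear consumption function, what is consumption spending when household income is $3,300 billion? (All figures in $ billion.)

C = 2710

MPS = ΔS/ΔY = (1100 − 710)/(5000 − 3700) = 390/1300 = 0.3
MPC = 1 − MPS = 0.7
Autonomous saving = 710 − 0.3(3700) = -400, so a = 400
C = 400 + 0.7(3300) = 400 + 2310 = 2710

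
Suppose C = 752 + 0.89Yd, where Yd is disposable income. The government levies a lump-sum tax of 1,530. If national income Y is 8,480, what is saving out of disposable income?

S = 12.5

Yd = Y − T = 8480 − 1530 = 6950
C = 752 + 0.89(6950) = 752 + 6185.5 = 6937.5
S = Yd − C = 6950 − 6937.5 = 12.5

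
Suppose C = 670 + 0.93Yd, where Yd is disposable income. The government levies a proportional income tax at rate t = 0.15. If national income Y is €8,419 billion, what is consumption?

C = 7325.2195

Yd = (1 − 0.15)(8419) = 0.85(8419) = 7156.15
C = 670 + 0.93(7156.15) = 670 + 6655.2195 = 7325.2195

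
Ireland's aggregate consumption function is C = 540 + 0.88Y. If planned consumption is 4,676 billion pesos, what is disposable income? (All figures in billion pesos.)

540 + 0.88Y = 4676
0.88Y = 4136, so Y = 4136/0.88 = 4700

Y = 4700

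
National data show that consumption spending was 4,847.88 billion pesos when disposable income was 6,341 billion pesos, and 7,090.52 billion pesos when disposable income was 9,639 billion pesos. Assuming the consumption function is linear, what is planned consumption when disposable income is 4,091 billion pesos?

C = 3317.88

MPC = (7090.52 − 4847.88)/(9639 − 6341) = 2242.64/3298 = 0.68
a = 4847.88 − 0.68(6341) = 4847.88 − 4311.88 = 536
C = 536 + 0.68(4091) = 536 + 2781.88 = 3317.88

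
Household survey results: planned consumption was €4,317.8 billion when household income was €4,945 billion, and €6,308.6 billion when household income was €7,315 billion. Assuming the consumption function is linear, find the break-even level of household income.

MPC = (6308.6 − 4317.8)/(7315 − 4945) = 1990.8/2370 = 0.84
a = 4317.8 − 0.84(4945) = 4317.8 − 4153.8 = 164
Break-even: Y = a/(1−MPC) = 164/0.16 = 1025

Y = 1025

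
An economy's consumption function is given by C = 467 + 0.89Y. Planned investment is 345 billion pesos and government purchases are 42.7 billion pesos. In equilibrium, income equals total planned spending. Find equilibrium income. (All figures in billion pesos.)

Y = C + I + G = 467 + 0.89Y + 345 + 42.7
Y − 0.89Y = 854.7
0.11Y = 854.7, so Y = 854.7/0.11 = 7770

Y = 7770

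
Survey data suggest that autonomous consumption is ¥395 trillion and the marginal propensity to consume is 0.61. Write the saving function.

S = Y − C = Y − (395 + 0.61Y) = -395 + (1 − 0.61)Y

S = -395 + 0.39Y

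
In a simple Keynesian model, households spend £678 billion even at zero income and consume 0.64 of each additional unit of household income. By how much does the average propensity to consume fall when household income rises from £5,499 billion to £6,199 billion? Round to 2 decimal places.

ΔAPC = 0.01

At Y = 5499: C = 678 + 0.64(5499) = 4197.36, APC = 4197.36/5499 = 0.763
At Y = 6199: C = 4645.36, APC = 4645.36/6199 = 0.749
Fall in APC = 0.763 − 0.749 = 0.014 ≈ 0.01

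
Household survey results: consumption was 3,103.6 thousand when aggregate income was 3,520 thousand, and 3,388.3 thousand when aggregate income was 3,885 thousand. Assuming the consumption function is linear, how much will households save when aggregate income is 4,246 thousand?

S = 576.12

MPC = (3388.3 − 3103.6)/(3885 − 3520) = 284.7/365 = 0.78
a = 3103.6 − 0.78(3520) = 3103.6 − 2745.6 = 358
C = 358 + 0.78(4246) = 3669.88
S = 4246 − 3669.88 = 576.12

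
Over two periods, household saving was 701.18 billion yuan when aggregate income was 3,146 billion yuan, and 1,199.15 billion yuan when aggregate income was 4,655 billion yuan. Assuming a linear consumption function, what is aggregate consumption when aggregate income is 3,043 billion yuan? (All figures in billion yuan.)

C = 2375.81

MPS = ΔS/ΔY = (1199.15 − 701.18)/(4655 − 3146) = 497.97/1509 = 0.33
MPC = 1 − MPS = 0.67
Autonomous saving = 701.18 − 0.33(3146) = -337, so a = 337
C = 337 + 0.67(3043) = 337 + 2038.81 = 2375.81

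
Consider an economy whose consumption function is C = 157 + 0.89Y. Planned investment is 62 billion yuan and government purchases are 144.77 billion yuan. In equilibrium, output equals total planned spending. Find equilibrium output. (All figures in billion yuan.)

Y = 3307

Y = C + I + G = 157 + 0.89Y + 62 + 144.77
Y − 0.89Y = 363.77
0.11Y = 363.77, so Y = 363.77/0.11 = 3307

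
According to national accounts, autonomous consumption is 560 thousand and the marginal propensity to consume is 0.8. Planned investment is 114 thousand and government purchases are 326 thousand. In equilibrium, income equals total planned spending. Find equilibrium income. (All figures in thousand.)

Y = C + I + G = 560 + 0.8Y + 114 + 326
Y − 0.8Y = 1000
0.2Y = 1000, so Y = 1000/0.2 = 5000

Y = 5000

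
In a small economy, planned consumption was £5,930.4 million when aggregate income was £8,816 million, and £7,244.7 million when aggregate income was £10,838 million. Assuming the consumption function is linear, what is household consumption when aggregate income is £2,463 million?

C = 1800.95

MPC = (7244.7 − 5930.4)/(10838 − 8816) = 1314.3/2022 = 0.65
a = 5930.4 − 0.65(8816) = 5930.4 − 5730.4 = 200
C = 200 + 0.65(2463) = 200 + 1600.95 = 1800.95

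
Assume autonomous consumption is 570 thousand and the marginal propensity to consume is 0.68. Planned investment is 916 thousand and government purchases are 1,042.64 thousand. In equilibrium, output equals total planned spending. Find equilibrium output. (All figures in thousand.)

Y = C + I + G = 570 + 0.68Y + 916 + 1042.64
Y − 0.68Y = 2528.64
0.32Y = 2528.64, so Y = 2528.64/0.32 = 7902

Y = 7902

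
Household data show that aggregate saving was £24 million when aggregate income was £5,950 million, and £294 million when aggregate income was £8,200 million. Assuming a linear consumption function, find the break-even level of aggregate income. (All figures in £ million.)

Y = 5750

MPS = ΔS/ΔY = (294 − 24)/(8200 − 5950) = 270/2250 = 0.12
MPC = 1 − MPS = 0.88
From S(5950) = 24: −a + 0.12(5950) = 24, so a = 714 − 24 = 690
Break-even (S = 0): Y = a/MPS = 690/0.12 = 5750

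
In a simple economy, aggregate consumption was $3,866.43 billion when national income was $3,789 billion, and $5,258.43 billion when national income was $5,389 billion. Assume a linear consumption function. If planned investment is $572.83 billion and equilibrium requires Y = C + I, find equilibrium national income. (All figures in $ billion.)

Y = 8791

MPC = (5258.43 − 3866.43)/(5389 − 3789) = 1392/1600 = 0.87
a = 3866.43 − 0.87(3789) = 570
Equilibrium: Y = 570 + 0.87Y + 572.83
0.13Y = 1142.83, so Y = 1142.83/0.13 = 8791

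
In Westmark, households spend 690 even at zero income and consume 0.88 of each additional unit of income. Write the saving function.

S = Y − C = Y − (690 + 0.88Y) = -690 + (1 − 0.88)Y

S = -690 + 0.12Y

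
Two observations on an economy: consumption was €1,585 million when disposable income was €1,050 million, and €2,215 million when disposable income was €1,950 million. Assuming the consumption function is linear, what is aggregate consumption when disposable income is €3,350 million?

C = 3195

MPC = (2215 − 1585)/(1950 − 1050) = 630/900 = 0.7
a = 1585 − 0.7(1050) = 1585 − 735 = 850
C = 850 + 0.7(3350) = 850 + 2345 = 3195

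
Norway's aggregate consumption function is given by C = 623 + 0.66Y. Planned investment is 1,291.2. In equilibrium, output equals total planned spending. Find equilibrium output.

Y = 5630

Y = C + I = 623 + 0.66Y + 1291.2
Y − 0.66Y = 1914.2
0.34Y = 1914.2, so Y = 1914.2/0.34 = 5630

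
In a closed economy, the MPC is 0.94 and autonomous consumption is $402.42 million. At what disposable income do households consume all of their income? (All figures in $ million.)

At break-even, C = Y: 402.42 + 0.94Y = Y
0.06Y = 402.42, so Y = 402.42/0.06 = 6707

Y = 6707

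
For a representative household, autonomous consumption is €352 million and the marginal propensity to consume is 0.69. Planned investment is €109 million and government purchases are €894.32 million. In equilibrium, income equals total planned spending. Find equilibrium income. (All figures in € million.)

Y = C + I + G = 352 + 0.69Y + 109 + 894.32
Y − 0.69Y = 1355.32
0.31Y = 1355.32, so Y = 1355.32/0.31 = 4372

Y = 4372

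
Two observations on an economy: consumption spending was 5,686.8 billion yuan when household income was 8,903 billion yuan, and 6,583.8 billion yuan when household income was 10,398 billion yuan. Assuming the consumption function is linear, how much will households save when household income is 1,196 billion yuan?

S = 133.4

MPC = (6583.8 − 5686.8)/(10398 − 8903) = 897/1495 = 0.6
a = 5686.8 − 0.6(8903) = 5686.8 − 5341.8 = 345
C = 345 + 0.6(1196) = 1062.6
S = 1196 − 1062.6 = 133.4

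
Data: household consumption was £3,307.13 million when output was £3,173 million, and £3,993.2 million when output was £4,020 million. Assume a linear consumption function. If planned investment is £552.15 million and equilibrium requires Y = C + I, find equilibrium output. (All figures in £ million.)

Y = 6785

MPC = (3993.2 − 3307.13)/(4020 − 3173) = 686.07/847 = 0.81
a = 3307.13 − 0.81(3173) = 737
Equilibrium: Y = 737 + 0.81Y + 552.15
0.19Y = 1289.15, so Y = 1289.15/0.19 = 6785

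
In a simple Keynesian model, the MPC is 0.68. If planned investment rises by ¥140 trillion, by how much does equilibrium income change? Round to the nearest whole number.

The multiplier is 1/(1 − MPC) = 1/0.32.
ΔY = 140/0.32 = 437.50 ≈ 438

ΔY ≈ 438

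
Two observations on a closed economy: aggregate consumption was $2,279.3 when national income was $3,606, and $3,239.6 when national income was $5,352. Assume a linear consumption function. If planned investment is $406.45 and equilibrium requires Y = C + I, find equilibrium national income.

MPC = (3239.6 − 2279.3)/(5352 − 3606) = 960.3/1746 = 0.55
a = 2279.3 − 0.55(3606) = 296
Equilibrium: Y = 296 + 0.55Y + 406.45
0.45Y = 702.45, so Y = 702.45/0.45 = 1561

Y = 1561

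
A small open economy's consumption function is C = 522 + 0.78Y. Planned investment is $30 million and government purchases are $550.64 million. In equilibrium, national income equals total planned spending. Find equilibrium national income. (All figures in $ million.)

Y = C + I + G = 522 + 0.78Y + 30 + 550.64
Y − 0.78Y = 1102.64
0.22Y = 1102.64, so Y = 1102.64/0.22 = 5012

Y = 5012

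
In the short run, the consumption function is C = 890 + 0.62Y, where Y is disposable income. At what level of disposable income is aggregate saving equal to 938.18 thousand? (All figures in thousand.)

Y = 4811

S = Y − C = -890 + 0.38Y
-890 + 0.38Y = 938.18, so 0.38Y = 1828.18 and Y = 4811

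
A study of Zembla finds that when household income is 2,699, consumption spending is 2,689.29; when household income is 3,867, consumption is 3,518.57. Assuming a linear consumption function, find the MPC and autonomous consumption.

MPC = ΔC/ΔY = (3518.57 − 2689.29)/(3867 − 2699) = 829.28/1168 = 0.71
a = C − MPC·Y = 2689.29 − 0.71(2699) = 2689.29 − 1916.29 = 773

MPC = 0.71; a = 773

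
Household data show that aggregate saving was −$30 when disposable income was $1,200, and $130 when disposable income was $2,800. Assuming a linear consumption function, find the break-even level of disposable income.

Y = 1500

MPS = ΔS/ΔY = (130 − (-30))/(2800 − 1200) = 160/1600 = 0.1
MPC = 1 − MPS = 0.9
From S(1200) = -30: −a + 0.1(1200) = -30, so a = 120 − (-30) = 150
Break-even (S = 0): Y = a/MPS = 150/0.1 = 1500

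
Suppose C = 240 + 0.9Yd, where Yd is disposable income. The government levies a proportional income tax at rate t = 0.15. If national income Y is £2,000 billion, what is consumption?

C = 1770

Yd = (1 − 0.15)(2000) = 0.85(2000) = 1700
C = 240 + 0.9(1700) = 240 + 1530 = 1770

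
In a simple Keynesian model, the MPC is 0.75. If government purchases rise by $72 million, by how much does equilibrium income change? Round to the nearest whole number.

ΔY ≈ 288

The multiplier is 1/(1 − MPC) = 1/0.25.
ΔY = 72/0.25 = 288.00 ≈ 288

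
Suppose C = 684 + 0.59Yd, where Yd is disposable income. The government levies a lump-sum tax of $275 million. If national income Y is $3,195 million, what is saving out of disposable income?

S = 513.2

Yd = Y − T = 3195 − 275 = 2920
C = 684 + 0.59(2920) = 684 + 1722.8 = 2406.8
S = Yd − C = 2920 − 2406.8 = 513.2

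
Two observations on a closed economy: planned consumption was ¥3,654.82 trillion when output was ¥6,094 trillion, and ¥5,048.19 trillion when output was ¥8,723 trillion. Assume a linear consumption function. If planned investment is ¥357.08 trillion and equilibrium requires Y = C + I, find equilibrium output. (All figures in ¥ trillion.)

Y = 1664

MPC = (5048.19 − 3654.82)/(8723 − 6094) = 1393.37/2629 = 0.53
a = 3654.82 − 0.53(6094) = 425
Equilibrium: Y = 425 + 0.53Y + 357.08
0.47Y = 782.08, so Y = 782.08/0.47 = 1664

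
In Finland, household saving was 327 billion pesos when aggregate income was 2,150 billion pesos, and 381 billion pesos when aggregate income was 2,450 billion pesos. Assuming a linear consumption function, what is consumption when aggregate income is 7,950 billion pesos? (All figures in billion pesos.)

MPS = ΔS/ΔY = (381 − 327)/(2450 − 2150) = 54/300 = 0.18
MPC = 1 − MPS = 0.82
Autonomous saving = 327 − 0.18(2150) = -60, so a = 60
C = 60 + 0.82(7950) = 60 + 6519 = 6579

C = 6579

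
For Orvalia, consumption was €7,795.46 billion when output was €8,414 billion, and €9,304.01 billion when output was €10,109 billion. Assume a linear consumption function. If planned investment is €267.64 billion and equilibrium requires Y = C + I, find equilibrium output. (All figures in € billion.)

Y = 5224

MPC = (9304.01 − 7795.46)/(10109 − 8414) = 1508.55/1695 = 0.89
a = 7795.46 − 0.89(8414) = 307
Equilibrium: Y = 307 + 0.89Y + 267.64
0.11Y = 574.64, so Y = 574.64/0.11 = 5224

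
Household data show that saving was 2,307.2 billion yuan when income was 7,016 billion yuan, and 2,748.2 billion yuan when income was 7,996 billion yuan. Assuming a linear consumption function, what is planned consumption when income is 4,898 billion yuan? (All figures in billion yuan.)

C = 3543.9

MPS = ΔS/ΔY = (2748.2 − 2307.2)/(7996 − 7016) = 441/980 = 0.45
MPC = 1 − MPS = 0.55
Autonomous saving = 2307.2 − 0.45(7016) = -850, so a = 850
C = 850 + 0.55(4898) = 850 + 2693.9 = 3543.9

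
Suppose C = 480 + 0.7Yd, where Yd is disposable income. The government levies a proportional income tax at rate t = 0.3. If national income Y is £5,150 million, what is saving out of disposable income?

S = 601.5

Yd = (1 − 0.3)(5150) = 0.7(5150) = 3605
C = 480 + 0.7(3605) = 480 + 2523.5 = 3003.5
S = Yd − C = 3605 − 3003.5 = 601.5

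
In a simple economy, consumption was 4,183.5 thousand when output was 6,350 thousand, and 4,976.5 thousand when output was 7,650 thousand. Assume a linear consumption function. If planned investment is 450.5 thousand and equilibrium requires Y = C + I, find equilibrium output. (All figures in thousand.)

Y = 1950

MPC = (4976.5 − 4183.5)/(7650 − 6350) = 793/1300 = 0.61
a = 4183.5 − 0.61(6350) = 310
Equilibrium: Y = 310 + 0.61Y + 450.5
0.39Y = 760.5, so Y = 760.5/0.39 = 1950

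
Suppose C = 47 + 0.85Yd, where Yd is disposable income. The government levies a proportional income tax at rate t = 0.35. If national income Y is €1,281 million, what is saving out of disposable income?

S = 77.8975

Yd = (1 − 0.35)(1281) = 0.65(1281) = 832.65
C = 47 + 0.85(832.65) = 47 + 707.7525 = 754.7525
S = Yd − C = 832.65 − 754.7525 = 77.8975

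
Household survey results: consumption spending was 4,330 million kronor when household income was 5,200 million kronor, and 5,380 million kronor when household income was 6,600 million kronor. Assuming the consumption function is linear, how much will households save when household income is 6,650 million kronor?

MPC = (5380 − 4330)/(6600 − 5200) = 1050/1400 = 0.75
a = 4330 − 0.75(5200) = 4330 − 3900 = 430
C = 430 + 0.75(6650) = 5417.5
S = 6650 − 5417.5 = 1232.5

S = 1232.5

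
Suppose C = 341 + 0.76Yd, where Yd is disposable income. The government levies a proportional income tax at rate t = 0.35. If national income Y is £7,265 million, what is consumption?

Yd = (1 − 0.35)(7265) = 0.65(7265) = 4722.25
C = 341 + 0.76(4722.25) = 341 + 3588.91 = 3929.91

C = 3929.91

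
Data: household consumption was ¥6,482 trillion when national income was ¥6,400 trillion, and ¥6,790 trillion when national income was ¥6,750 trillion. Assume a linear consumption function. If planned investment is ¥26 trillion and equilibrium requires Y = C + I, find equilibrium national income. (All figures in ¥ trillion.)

Y = 7300

MPC = (6790 − 6482)/(6750 − 6400) = 308/350 = 0.88
a = 6482 − 0.88(6400) = 850
Equilibrium: Y = 850 + 0.88Y + 26
0.12Y = 876, so Y = 876/0.12 = 7300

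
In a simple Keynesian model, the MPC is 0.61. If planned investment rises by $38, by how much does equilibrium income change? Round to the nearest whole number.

ΔY ≈ 97

The multiplier is 1/(1 − MPC) = 1/0.39.
ΔY = 38/0.39 = 97.44 ≈ 97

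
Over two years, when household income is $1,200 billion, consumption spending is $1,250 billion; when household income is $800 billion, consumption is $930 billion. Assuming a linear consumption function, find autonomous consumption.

MPC = ΔC/ΔY = (1250 − 930)/(1200 − 800) = 320/400 = 0.8
a = C − MPC·Y = 930 − 0.8(800) = 930 − 640 = 290

a = 290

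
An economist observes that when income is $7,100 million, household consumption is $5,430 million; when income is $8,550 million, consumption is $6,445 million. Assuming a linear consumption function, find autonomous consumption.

MPC = ΔC/ΔY = (6445 − 5430)/(8550 − 7100) = 1015/1450 = 0.7
a = C − MPC·Y = 5430 − 0.7(7100) = 5430 − 4970 = 460

a = 460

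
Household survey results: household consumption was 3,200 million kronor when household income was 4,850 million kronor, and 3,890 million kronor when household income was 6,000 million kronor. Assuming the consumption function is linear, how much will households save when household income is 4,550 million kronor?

S = 1530

MPC = (3890 − 3200)/(6000 − 4850) = 690/1150 = 0.6
a = 3200 − 0.6(4850) = 3200 − 2910 = 290
C = 290 + 0.6(4550) = 3020
S = 4550 − 3020 = 1530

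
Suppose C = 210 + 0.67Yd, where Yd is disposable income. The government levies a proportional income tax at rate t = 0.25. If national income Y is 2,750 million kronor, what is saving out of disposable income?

S = 470.625

Yd = (1 − 0.25)(2750) = 0.75(2750) = 2062.5
C = 210 + 0.67(2062.5) = 210 + 1381.875 = 1591.875
S = Yd − C = 2062.5 − 1591.875 = 470.625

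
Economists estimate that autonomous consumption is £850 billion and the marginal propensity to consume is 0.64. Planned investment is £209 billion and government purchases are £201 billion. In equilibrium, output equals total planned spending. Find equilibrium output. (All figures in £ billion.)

Y = 3500

Y = C + I + G = 850 + 0.64Y + 209 + 201
Y − 0.64Y = 1260
0.36Y = 1260, so Y = 1260/0.36 = 3500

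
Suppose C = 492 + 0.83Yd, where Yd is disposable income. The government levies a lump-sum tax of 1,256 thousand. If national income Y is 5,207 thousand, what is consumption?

C = 3771.33

Yd = Y − T = 5207 − 1256 = 3951
C = 492 + 0.83(3951) = 492 + 3279.33 = 3771.33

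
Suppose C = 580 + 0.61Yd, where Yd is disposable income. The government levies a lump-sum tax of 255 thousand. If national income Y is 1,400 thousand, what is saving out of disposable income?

Yd = Y − T = 1400 − 255 = 1145
C = 580 + 0.61(1145) = 580 + 698.45 = 1278.45
S = Yd − C = 1145 − 1278.45 = -133.45

S = -133.45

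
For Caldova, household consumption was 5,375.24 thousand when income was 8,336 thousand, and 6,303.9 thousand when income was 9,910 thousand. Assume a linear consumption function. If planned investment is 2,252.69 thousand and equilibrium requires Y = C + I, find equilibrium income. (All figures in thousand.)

Y = 6609

MPC = (6303.9 − 5375.24)/(9910 − 8336) = 928.66/1574 = 0.59
a = 5375.24 − 0.59(8336) = 457
Equilibrium: Y = 457 + 0.59Y + 2252.69
0.41Y = 2709.69, so Y = 2709.69/0.41 = 6609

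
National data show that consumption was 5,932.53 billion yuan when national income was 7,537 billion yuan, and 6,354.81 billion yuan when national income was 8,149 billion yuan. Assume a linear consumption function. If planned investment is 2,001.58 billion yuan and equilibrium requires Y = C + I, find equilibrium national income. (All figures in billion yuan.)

MPC = (6354.81 − 5932.53)/(8149 − 7537) = 422.28/612 = 0.69
a = 5932.53 − 0.69(7537) = 732
Equilibrium: Y = 732 + 0.69Y + 2001.58
0.31Y = 2733.58, so Y = 2733.58/0.31 = 8818

Y = 8818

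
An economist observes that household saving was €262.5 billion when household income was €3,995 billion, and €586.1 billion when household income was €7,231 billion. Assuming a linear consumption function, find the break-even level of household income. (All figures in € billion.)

MPS = ΔS/ΔY = (586.1 − 262.5)/(7231 − 3995) = 323.6/3236 = 0.1
MPC = 1 − MPS = 0.9
From S(3995) = 262.5: −a + 0.1(3995) = 262.5, so a = 399.5 − 262.5 = 137
Break-even (S = 0): Y = a/MPS = 137/0.1 = 1370

Y = 1370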